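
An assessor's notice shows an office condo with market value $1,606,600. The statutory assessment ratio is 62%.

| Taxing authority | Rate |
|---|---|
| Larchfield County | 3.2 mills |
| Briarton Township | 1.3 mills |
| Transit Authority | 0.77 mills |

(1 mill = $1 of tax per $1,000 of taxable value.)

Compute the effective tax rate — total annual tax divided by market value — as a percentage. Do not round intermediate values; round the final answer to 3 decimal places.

0.327%

Assessed value = $1,606,600 × 0.62 = $996,092
Larchfield County: $996,092 × 0.0032 = $3,187.4944
Briarton Township: $996,092 × 0.0013 = $1,294.9196
Transit Authority: $996,092 × 0.00077 = $766.99084
Total tax = $5,249.40484
Effective rate = $5,249.40484 ÷ $1,606,600 = 0.327% of market value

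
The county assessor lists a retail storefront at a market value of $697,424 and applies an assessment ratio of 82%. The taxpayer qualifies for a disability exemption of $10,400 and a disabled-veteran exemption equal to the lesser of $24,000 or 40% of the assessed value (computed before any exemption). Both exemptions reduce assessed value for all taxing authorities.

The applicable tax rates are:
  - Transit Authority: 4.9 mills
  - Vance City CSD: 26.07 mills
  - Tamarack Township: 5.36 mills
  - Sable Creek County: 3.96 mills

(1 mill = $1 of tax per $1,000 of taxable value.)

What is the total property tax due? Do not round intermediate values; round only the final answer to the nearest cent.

Assessed value = $697,424 × 0.82 = $571,887.68
Disabled-veteran exemption = min($24,000, 40% × $571,887.68) = min($24,000, $228,755.072) = $24,000 (dollar cap binds)
Taxable value = $571,887.68 − $10,400 − $24,000 = $537,487.68
Transit Authority: $537,487.68 × 0.0049 = $2,633.689632
Vance City CSD: $537,487.68 × 0.02607 = $14,012.3038176
Tamarack Township: $537,487.68 × 0.00536 = $2,880.9339648
Sable Creek County: $537,487.68 × 0.00396 = $2,128.4512128
Total = $21,655.3786272

$21,655.38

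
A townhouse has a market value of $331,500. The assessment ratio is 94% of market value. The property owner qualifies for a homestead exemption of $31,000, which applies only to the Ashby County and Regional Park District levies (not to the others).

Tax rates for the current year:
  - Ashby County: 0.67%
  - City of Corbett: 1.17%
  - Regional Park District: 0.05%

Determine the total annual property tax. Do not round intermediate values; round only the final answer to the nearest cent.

Assessed value = $331,500 × 0.94 = $311,610
Ashby County: ($311,610 − $31,000) × 0.0067 = $280,610 × 0.0067 = $1,880.087
City of Corbett: $311,610 × 0.0117 = $3,645.837
Regional Park District: ($311,610 − $31,000) × 0.0005 = $280,610 × 0.0005 = $140.305
Total = $5,666.229

$5,666.23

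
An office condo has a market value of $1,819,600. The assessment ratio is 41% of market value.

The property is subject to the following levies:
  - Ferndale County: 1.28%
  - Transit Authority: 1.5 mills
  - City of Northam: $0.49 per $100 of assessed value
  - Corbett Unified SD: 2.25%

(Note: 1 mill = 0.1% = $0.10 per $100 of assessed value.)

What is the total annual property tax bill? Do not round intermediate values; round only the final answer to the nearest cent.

$31,109.70

Assessed value = $1,819,600 × 0.41 = $746,036
Ferndale County: $746,036 × 0.0128 = $9,549.2608
Transit Authority: $746,036 × 0.0015 = $1,119.054
City of Northam: $746,036 × 0.0049 = $3,655.5764
Corbett Unified SD: $746,036 × 0.0225 = $16,785.81
Total = $31,109.7012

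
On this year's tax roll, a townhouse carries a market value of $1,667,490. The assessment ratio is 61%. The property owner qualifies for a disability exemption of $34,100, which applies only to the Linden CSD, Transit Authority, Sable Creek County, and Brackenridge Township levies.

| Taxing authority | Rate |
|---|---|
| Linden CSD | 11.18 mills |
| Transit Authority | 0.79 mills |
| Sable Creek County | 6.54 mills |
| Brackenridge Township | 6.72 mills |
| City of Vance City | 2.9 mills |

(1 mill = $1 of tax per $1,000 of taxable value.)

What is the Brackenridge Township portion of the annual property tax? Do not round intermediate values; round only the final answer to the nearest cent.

$6,606.22

Assessed value = $1,667,490 × 0.61 = $1,017,168.9
Brackenridge Township taxable value = $1,017,168.9 − $34,100 = $983,068.9
Brackenridge Township levy = $983,068.9 × 0.00672 = $6,606.223008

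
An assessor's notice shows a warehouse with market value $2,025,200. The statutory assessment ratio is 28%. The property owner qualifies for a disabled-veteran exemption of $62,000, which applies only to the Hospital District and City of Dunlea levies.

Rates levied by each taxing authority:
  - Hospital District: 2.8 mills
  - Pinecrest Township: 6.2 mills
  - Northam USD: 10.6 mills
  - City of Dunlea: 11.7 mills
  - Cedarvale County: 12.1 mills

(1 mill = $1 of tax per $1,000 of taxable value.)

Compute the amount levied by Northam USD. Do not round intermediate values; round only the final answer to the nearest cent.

Assessed value = $2,025,200 × 0.28 = $567,056
Northam USD taxable value = $567,056 (exemption does not apply)
Northam USD levy = $567,056 × 0.0106 = $6,010.7936

$6,010.79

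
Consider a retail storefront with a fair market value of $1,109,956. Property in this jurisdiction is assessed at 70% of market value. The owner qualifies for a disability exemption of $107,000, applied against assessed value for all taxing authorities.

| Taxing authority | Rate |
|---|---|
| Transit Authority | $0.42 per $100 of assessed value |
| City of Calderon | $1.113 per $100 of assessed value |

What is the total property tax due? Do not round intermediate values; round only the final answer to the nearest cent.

$10,270.63

Assessed value = $1,109,956 × 0.7 = $776,969.2
Taxable value = $776,969.2 − $107,000 = $669,969.2
Transit Authority: $669,969.2 × 0.0042 = $2,813.87064
City of Calderon: $669,969.2 × 0.01113 = $7,456.757196
Total = $2,813.87064 + $7,456.757196 = $10,270.627836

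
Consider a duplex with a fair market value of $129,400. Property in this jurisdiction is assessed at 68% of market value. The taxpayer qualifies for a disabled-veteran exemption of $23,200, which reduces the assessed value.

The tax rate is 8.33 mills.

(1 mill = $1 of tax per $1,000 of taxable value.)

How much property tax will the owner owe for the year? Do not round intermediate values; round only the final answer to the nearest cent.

Assessed value = $129,400 × 0.68 = $87,992
Taxable value = $87,992 − $23,200 = $64,792
Tax = $64,792 × 0.00833 = $539.71736

$539.72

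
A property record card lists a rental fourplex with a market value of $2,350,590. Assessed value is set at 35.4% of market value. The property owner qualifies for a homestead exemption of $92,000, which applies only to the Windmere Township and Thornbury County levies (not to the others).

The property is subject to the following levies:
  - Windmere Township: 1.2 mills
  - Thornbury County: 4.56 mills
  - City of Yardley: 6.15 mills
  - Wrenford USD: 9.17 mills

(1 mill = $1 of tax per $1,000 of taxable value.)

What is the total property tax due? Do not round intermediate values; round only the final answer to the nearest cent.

$17,010.93

Assessed value = $2,350,590 × 0.354 = $832,108.86
Windmere Township: ($832,108.86 − $92,000) × 0.0012 = $740,108.86 × 0.0012 = $888.130632
Thornbury County: ($832,108.86 − $92,000) × 0.00456 = $740,108.86 × 0.00456 = $3,374.8964016
City of Yardley: $832,108.86 × 0.00615 = $5,117.469489
Wrenford USD: $832,108.86 × 0.00917 = $7,630.4382462
Total = $17,010.9347688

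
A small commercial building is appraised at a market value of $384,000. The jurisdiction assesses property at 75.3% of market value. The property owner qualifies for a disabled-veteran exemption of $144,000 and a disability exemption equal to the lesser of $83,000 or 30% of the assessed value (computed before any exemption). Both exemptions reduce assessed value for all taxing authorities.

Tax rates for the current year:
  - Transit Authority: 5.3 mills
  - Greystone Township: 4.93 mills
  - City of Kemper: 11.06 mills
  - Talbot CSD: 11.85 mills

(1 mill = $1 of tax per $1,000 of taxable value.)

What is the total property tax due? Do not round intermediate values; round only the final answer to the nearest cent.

$2,059.72

Assessed value = $384,000 × 0.753 = $289,152
Disability exemption = min($83,000, 30% × $289,152) = min($83,000, $86,745.6) = $83,000 (dollar cap binds)
Taxable value = $289,152 − $144,000 − $83,000 = $62,152
Transit Authority: $62,152 × 0.0053 = $329.4056
Greystone Township: $62,152 × 0.00493 = $306.40936
City of Kemper: $62,152 × 0.01106 = $687.40112
Talbot CSD: $62,152 × 0.01185 = $736.5012
Total = $2,059.71728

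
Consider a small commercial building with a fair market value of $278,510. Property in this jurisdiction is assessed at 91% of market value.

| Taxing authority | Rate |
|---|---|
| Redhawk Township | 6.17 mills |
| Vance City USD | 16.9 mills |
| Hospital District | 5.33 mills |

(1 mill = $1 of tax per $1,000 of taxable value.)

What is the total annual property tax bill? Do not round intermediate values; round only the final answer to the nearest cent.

Assessed value = $278,510 × 0.91 = $253,444.1
Redhawk Township: $253,444.1 × 0.00617 = $1,563.750097
Vance City USD: $253,444.1 × 0.0169 = $4,283.20529
Hospital District: $253,444.1 × 0.00533 = $1,350.857053
Total = $1,563.750097 + $4,283.20529 + $1,350.857053 = $7,197.81244

$7,197.81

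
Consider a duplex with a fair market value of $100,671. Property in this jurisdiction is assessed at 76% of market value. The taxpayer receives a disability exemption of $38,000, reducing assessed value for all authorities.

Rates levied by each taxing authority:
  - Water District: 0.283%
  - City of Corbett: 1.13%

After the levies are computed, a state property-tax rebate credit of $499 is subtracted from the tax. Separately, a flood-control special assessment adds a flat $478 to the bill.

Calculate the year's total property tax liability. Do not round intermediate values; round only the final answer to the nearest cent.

Assessed value = $100,671 × 0.76 = $76,509.96
Taxable value = $76,509.96 − $38,000 = $38,509.96
Water District: $38,509.96 × 0.00283 = $108.9831868
City of Corbett: $38,509.96 × 0.0113 = $435.162548
Levies subtotal = $544.1457348
After credit = $544.1457348 − $499 = $45.1457348
Total = $45.1457348 + $478 = $523.1457348

$523.15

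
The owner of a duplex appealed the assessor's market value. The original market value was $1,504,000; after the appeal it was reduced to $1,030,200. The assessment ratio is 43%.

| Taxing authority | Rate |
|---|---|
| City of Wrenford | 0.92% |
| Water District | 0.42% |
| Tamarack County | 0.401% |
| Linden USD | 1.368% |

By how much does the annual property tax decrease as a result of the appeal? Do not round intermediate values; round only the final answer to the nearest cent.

Old assessed value = $1,504,000 × 0.43 = $646,720
New assessed value = $1,030,200 × 0.43 = $442,986
Combined rate = 0.0092 + 0.0042 + 0.00401 + 0.01368 = 0.03109
Old tax = $646,720 × 0.03109 = $20,106.5248
New tax = $442,986 × 0.03109 = $13,772.43474
Reduction = $20,106.5248 − $13,772.43474 = $6,334.09006

$6,334.09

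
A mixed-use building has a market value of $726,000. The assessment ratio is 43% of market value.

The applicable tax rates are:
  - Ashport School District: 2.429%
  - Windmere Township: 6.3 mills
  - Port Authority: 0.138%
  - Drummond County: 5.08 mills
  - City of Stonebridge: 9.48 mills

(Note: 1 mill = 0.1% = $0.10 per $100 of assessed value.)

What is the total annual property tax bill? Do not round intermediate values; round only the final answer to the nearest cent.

$14,525.74

Assessed value = $726,000 × 0.43 = $312,180
Ashport School District: $312,180 × 0.02429 = $7,582.8522
Windmere Township: $312,180 × 0.0063 = $1,966.734
Port Authority: $312,180 × 0.00138 = $430.8084
Drummond County: $312,180 × 0.00508 = $1,585.8744
City of Stonebridge: $312,180 × 0.00948 = $2,959.4664
Total = $14,525.7354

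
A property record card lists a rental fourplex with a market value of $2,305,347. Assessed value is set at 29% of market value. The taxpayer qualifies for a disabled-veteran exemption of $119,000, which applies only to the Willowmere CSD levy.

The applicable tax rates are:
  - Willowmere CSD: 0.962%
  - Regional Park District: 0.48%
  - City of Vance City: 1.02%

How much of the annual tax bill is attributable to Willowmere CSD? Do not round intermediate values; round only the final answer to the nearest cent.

Assessed value = $2,305,347 × 0.29 = $668,550.63
Willowmere CSD taxable value = $668,550.63 − $119,000 = $549,550.63
Willowmere CSD levy = $549,550.63 × 0.00962 = $5,286.6770606

$5,286.68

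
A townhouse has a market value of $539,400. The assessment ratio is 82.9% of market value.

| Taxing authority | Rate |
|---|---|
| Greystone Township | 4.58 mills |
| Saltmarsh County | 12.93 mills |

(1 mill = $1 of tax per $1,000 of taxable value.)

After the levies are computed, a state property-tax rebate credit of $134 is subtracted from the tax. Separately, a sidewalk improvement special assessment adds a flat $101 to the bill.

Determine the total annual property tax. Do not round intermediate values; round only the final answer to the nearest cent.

$7,796.82

Assessed value = $539,400 × 0.829 = $447,162.6
Greystone Township: $447,162.6 × 0.00458 = $2,048.004708
Saltmarsh County: $447,162.6 × 0.01293 = $5,781.812418
Levies subtotal = $7,829.817126
After credit = $7,829.817126 − $134 = $7,695.817126
Total = $7,695.817126 + $101 = $7,796.817126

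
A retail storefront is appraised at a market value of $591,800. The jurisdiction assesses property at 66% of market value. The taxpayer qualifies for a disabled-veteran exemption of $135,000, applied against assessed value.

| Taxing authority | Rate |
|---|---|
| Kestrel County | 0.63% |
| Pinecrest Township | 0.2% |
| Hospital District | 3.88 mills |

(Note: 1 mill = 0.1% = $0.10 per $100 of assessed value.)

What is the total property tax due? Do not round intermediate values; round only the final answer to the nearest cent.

Assessed value = $591,800 × 0.66 = $390,588
Taxable value = $390,588 − $135,000 = $255,588
Kestrel County: $255,588 × 0.0063 = $1,610.2044
Pinecrest Township: $255,588 × 0.002 = $511.176
Hospital District: $255,588 × 0.00388 = $991.68144
Total = $3,113.06184

$3,113.06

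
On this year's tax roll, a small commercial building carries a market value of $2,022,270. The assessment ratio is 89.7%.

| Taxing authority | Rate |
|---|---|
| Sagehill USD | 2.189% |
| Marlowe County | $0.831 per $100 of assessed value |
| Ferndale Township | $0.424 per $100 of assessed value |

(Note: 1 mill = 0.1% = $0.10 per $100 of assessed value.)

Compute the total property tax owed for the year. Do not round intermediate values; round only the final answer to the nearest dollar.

Assessed value = $2,022,270 × 0.897 = $1,813,976.19
Sagehill USD: $1,813,976.19 × 0.02189 = $39,707.9387991
Marlowe County: $1,813,976.19 × 0.00831 = $15,074.1421389
Ferndale Township: $1,813,976.19 × 0.00424 = $7,691.2590456
Total = $62,473.3399836

$62,473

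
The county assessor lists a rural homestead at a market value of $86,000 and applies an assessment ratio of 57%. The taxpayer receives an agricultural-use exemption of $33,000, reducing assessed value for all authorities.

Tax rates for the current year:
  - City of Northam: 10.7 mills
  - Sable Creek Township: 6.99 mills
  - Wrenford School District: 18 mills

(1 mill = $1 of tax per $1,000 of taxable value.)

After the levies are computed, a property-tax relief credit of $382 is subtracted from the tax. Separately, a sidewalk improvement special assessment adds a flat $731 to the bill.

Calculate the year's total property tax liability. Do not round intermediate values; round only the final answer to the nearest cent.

$920.75

Assessed value = $86,000 × 0.57 = $49,020
Taxable value = $49,020 − $33,000 = $16,020
City of Northam: $16,020 × 0.0107 = $171.414
Sable Creek Township: $16,020 × 0.00699 = $111.9798
Wrenford School District: $16,020 × 0.018 = $288.36
Levies subtotal = $571.7538
After credit = $571.7538 − $382 = $189.7538
Total = $189.7538 + $731 = $920.7538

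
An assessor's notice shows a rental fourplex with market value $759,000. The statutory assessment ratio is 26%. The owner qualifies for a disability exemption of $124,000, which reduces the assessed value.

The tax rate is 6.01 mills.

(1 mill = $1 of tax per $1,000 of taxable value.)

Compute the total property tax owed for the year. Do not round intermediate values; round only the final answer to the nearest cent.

$440.77

Assessed value = $759,000 × 0.26 = $197,340
Taxable value = $197,340 − $124,000 = $73,340
Tax = $73,340 × 0.00601 = $440.7734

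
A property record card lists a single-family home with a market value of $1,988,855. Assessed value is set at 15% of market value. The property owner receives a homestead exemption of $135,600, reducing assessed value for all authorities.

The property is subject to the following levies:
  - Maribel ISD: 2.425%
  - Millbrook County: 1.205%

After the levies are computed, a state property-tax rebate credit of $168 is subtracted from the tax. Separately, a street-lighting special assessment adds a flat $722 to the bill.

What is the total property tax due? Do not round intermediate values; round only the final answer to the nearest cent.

Assessed value = $1,988,855 × 0.15 = $298,328.25
Taxable value = $298,328.25 − $135,600 = $162,728.25
Maribel ISD: $162,728.25 × 0.02425 = $3,946.1600625
Millbrook County: $162,728.25 × 0.01205 = $1,960.8754125
Levies subtotal = $5,907.035475
After credit = $5,907.035475 − $168 = $5,739.035475
Total = $5,739.035475 + $722 = $6,461.035475

$6,461.04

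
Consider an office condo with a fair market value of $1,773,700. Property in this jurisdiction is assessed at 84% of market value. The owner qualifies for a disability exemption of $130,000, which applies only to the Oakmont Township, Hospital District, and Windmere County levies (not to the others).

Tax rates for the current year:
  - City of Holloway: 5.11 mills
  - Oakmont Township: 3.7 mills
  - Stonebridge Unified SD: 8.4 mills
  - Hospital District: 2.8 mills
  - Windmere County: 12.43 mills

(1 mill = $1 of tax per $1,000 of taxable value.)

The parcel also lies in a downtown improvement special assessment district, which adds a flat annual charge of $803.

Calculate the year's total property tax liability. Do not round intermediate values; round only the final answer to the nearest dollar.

Assessed value = $1,773,700 × 0.84 = $1,489,908
City of Holloway: $1,489,908 × 0.00511 = $7,613.42988
Oakmont Township: ($1,489,908 − $130,000) × 0.0037 = $1,359,908 × 0.0037 = $5,031.6596
Stonebridge Unified SD: $1,489,908 × 0.0084 = $12,515.2272
Hospital District: ($1,489,908 − $130,000) × 0.0028 = $1,359,908 × 0.0028 = $3,807.7424
Windmere County: ($1,489,908 − $130,000) × 0.01243 = $1,359,908 × 0.01243 = $16,903.65644
Levies subtotal = $45,871.71552
Total = $45,871.71552 + $803 = $46,674.71552

$46,675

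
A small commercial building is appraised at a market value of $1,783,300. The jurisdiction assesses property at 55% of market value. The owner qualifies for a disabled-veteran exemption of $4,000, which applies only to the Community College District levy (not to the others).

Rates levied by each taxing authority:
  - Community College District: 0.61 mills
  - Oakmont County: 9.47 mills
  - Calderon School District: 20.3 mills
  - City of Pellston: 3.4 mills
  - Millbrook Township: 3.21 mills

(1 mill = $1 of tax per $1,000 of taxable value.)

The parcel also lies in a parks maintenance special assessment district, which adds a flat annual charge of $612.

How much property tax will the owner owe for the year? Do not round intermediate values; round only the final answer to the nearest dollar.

$36,890

Assessed value = $1,783,300 × 0.55 = $980,815
Community College District: ($980,815 − $4,000) × 0.00061 = $976,815 × 0.00061 = $595.85715
Oakmont County: $980,815 × 0.00947 = $9,288.31805
Calderon School District: $980,815 × 0.0203 = $19,910.5445
City of Pellston: $980,815 × 0.0034 = $3,334.771
Millbrook Township: $980,815 × 0.00321 = $3,148.41615
Levies subtotal = $36,277.90685
Total = $36,277.90685 + $612 = $36,889.90685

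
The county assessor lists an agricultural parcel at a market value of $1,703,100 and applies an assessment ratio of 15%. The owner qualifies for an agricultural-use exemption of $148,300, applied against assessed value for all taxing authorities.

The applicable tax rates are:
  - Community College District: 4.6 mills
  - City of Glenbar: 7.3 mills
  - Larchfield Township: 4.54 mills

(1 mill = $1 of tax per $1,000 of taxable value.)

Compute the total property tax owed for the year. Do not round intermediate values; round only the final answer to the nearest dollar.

$1,762

Assessed value = $1,703,100 × 0.15 = $255,465
Taxable value = $255,465 − $148,300 = $107,165
Community College District: $107,165 × 0.0046 = $492.959
City of Glenbar: $107,165 × 0.0073 = $782.3045
Larchfield Township: $107,165 × 0.00454 = $486.5291
Total = $492.959 + $782.3045 + $486.5291 = $1,761.7926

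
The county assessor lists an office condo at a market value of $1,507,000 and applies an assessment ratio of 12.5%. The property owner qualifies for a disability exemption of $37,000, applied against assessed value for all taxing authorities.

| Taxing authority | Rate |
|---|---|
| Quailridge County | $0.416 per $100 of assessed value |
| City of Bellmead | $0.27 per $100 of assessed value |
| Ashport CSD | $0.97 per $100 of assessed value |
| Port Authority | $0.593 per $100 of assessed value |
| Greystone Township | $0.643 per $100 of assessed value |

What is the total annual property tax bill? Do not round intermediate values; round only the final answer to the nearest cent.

Assessed value = $1,507,000 × 0.125 = $188,375
Taxable value = $188,375 − $37,000 = $151,375
Quailridge County: $151,375 × 0.00416 = $629.72
City of Bellmead: $151,375 × 0.0027 = $408.7125
Ashport CSD: $151,375 × 0.0097 = $1,468.3375
Port Authority: $151,375 × 0.00593 = $897.65375
Greystone Township: $151,375 × 0.00643 = $973.34125
Total = $629.72 + $408.7125 + $1,468.3375 + $897.65375 + $973.34125 = $4,377.765

$4,377.77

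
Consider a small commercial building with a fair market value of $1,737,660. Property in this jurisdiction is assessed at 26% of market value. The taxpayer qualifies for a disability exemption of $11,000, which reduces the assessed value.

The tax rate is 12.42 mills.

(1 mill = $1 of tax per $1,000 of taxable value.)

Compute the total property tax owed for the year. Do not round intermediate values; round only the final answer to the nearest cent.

$5,474.63

Assessed value = $1,737,660 × 0.26 = $451,791.6
Taxable value = $451,791.6 − $11,000 = $440,791.6
Tax = $440,791.6 × 0.01242 = $5,474.631672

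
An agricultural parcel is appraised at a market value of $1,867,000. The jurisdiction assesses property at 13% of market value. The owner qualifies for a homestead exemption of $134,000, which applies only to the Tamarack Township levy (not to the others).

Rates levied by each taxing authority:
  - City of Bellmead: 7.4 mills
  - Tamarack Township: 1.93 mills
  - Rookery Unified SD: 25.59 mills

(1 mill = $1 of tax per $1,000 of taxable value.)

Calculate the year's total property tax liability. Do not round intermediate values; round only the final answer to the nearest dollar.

Assessed value = $1,867,000 × 0.13 = $242,710
City of Bellmead: $242,710 × 0.0074 = $1,796.054
Tamarack Township: ($242,710 − $134,000) × 0.00193 = $108,710 × 0.00193 = $209.8103
Rookery Unified SD: $242,710 × 0.02559 = $6,210.9489
Total = $8,216.8132

$8,217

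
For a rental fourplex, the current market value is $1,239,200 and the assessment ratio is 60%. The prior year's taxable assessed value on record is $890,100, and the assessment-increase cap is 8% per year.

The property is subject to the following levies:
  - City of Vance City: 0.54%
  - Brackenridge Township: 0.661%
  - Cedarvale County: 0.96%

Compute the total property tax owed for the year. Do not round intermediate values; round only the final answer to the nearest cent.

$16,067.47

Uncapped assessed value = $1,239,200 × 0.6 = $743,520
Cap limit = $890,100 × 1.08 = $961,308
Taxable assessed value = min($743,520, $961,308) = $743,520 (cap does not bind)
City of Vance City: $743,520 × 0.0054 = $4,015.008
Brackenridge Township: $743,520 × 0.00661 = $4,914.6672
Cedarvale County: $743,520 × 0.0096 = $7,137.792
Total = $16,067.4672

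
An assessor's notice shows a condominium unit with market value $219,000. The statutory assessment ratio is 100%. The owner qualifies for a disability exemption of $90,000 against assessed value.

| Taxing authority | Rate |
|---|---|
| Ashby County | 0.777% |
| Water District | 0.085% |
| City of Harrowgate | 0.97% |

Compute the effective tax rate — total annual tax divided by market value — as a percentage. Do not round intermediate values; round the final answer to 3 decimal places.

1.079%

Assessed value = $219,000 × 1 = $219,000
Taxable value = $219,000 − $90,000 = $129,000
Ashby County: $129,000 × 0.00777 = $1,002.33
Water District: $129,000 × 0.00085 = $109.65
City of Harrowgate: $129,000 × 0.0097 = $1,251.3
Total tax = $2,363.28
Effective rate = $2,363.28 ÷ $219,000 = 1.079% of market value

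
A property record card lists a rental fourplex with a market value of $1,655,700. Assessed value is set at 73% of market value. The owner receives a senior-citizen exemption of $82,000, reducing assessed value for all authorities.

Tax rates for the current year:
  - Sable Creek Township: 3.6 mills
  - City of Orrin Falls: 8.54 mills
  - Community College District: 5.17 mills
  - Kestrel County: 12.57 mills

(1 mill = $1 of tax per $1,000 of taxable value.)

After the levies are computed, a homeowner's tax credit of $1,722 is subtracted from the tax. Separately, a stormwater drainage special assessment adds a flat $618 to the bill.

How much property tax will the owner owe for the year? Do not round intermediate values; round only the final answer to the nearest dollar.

$32,561

Assessed value = $1,655,700 × 0.73 = $1,208,661
Taxable value = $1,208,661 − $82,000 = $1,126,661
Sable Creek Township: $1,126,661 × 0.0036 = $4,055.9796
City of Orrin Falls: $1,126,661 × 0.00854 = $9,621.68494
Community College District: $1,126,661 × 0.00517 = $5,824.83737
Kestrel County: $1,126,661 × 0.01257 = $14,162.12877
Levies subtotal = $33,664.63068
After credit = $33,664.63068 − $1,722 = $31,942.63068
Total = $31,942.63068 + $618 = $32,560.63068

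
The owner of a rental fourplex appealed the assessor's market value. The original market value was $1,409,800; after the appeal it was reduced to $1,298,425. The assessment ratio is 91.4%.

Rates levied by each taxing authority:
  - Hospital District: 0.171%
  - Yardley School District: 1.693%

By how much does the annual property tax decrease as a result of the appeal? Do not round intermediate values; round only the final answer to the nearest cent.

$1,897.49

Old assessed value = $1,409,800 × 0.914 = $1,288,557.2
New assessed value = $1,298,425 × 0.914 = $1,186,760.45
Combined rate = 0.00171 + 0.01693 = 0.01864
Old tax = $1,288,557.2 × 0.01864 = $24,018.706208
New tax = $1,186,760.45 × 0.01864 = $22,121.214788
Reduction = $24,018.706208 − $22,121.214788 = $1,897.49142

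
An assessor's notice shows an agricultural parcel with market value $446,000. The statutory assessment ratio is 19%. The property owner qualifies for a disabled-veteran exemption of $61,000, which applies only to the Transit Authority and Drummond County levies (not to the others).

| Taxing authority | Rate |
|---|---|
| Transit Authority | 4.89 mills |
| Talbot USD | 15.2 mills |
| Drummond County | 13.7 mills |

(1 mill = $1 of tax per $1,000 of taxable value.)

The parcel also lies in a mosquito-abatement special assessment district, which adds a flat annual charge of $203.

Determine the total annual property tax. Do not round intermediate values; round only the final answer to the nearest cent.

Assessed value = $446,000 × 0.19 = $84,740
Transit Authority: ($84,740 − $61,000) × 0.00489 = $23,740 × 0.00489 = $116.0886
Talbot USD: $84,740 × 0.0152 = $1,288.048
Drummond County: ($84,740 − $61,000) × 0.0137 = $23,740 × 0.0137 = $325.238
Levies subtotal = $1,729.3746
Total = $1,729.3746 + $203 = $1,932.3746

$1,932.37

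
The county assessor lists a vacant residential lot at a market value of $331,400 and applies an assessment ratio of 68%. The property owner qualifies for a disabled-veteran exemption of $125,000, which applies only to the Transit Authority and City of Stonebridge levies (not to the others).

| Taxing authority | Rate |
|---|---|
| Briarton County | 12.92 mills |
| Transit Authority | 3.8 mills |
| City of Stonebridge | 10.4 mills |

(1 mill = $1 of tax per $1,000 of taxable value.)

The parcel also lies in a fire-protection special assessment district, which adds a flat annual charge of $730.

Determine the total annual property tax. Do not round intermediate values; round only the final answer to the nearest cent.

Assessed value = $331,400 × 0.68 = $225,352
Briarton County: $225,352 × 0.01292 = $2,911.54784
Transit Authority: ($225,352 − $125,000) × 0.0038 = $100,352 × 0.0038 = $381.3376
City of Stonebridge: ($225,352 − $125,000) × 0.0104 = $100,352 × 0.0104 = $1,043.6608
Levies subtotal = $4,336.54624
Total = $4,336.54624 + $730 = $5,066.54624

$5,066.55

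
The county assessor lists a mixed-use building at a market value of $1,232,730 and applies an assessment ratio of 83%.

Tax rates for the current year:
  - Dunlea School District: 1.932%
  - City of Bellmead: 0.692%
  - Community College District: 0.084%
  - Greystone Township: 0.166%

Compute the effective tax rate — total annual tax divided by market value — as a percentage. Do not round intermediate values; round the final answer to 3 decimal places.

Assessed value = $1,232,730 × 0.83 = $1,023,165.9
Dunlea School District: $1,023,165.9 × 0.01932 = $19,767.565188
City of Bellmead: $1,023,165.9 × 0.00692 = $7,080.308028
Community College District: $1,023,165.9 × 0.00084 = $859.459356
Greystone Township: $1,023,165.9 × 0.00166 = $1,698.455394
Total tax = $29,405.787966
Effective rate = $29,405.787966 ÷ $1,232,730 = 2.385% of market value

2.385%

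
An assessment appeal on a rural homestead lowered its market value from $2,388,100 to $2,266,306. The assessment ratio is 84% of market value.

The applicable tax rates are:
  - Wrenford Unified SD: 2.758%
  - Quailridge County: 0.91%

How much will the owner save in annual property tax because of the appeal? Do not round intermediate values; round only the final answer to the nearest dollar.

$3,753

Old assessed value = $2,388,100 × 0.84 = $2,006,004
New assessed value = $2,266,306 × 0.84 = $1,903,697.04
Combined rate = 0.02758 + 0.0091 = 0.03668
Old tax = $2,006,004 × 0.03668 = $73,580.22672
New tax = $1,903,697.04 × 0.03668 = $69,827.6074272
Reduction = $73,580.22672 − $69,827.6074272 = $3,752.6192928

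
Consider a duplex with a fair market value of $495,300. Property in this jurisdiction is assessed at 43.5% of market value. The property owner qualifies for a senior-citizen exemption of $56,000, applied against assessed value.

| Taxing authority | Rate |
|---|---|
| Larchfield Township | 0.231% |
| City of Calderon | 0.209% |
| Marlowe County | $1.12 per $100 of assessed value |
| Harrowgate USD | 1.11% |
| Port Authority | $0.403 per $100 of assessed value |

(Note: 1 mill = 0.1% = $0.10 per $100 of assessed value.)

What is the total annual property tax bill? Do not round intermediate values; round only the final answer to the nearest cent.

$4,900.07

Assessed value = $495,300 × 0.435 = $215,455.5
Taxable value = $215,455.5 − $56,000 = $159,455.5
Larchfield Township: $159,455.5 × 0.00231 = $368.342205
City of Calderon: $159,455.5 × 0.00209 = $333.261995
Marlowe County: $159,455.5 × 0.0112 = $1,785.9016
Harrowgate USD: $159,455.5 × 0.0111 = $1,769.95605
Port Authority: $159,455.5 × 0.00403 = $642.605665
Total = $4,900.067515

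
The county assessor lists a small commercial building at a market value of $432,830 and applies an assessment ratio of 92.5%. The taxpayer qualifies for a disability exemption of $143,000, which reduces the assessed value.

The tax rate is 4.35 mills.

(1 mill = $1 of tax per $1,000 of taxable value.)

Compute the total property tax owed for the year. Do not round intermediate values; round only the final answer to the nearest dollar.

$1,120

Assessed value = $432,830 × 0.925 = $400,367.75
Taxable value = $400,367.75 − $143,000 = $257,367.75
Tax = $257,367.75 × 0.00435 = $1,119.5497125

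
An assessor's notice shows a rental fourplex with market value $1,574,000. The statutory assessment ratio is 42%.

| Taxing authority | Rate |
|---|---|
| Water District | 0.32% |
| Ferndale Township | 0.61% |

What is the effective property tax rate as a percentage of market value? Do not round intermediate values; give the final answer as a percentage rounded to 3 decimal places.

0.391%

Assessed value = $1,574,000 × 0.42 = $661,080
Water District: $661,080 × 0.0032 = $2,115.456
Ferndale Township: $661,080 × 0.0061 = $4,032.588
Total tax = $6,148.044
Effective rate = $6,148.044 ÷ $1,574,000 = 0.391% of market value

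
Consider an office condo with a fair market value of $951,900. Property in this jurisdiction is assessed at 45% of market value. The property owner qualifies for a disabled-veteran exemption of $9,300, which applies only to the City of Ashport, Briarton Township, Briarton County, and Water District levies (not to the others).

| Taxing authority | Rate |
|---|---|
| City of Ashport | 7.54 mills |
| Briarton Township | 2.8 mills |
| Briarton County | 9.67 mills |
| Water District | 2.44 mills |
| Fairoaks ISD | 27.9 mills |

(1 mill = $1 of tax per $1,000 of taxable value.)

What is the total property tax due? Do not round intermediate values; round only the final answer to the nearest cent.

$21,358.89

Assessed value = $951,900 × 0.45 = $428,355
City of Ashport: ($428,355 − $9,300) × 0.00754 = $419,055 × 0.00754 = $3,159.6747
Briarton Township: ($428,355 − $9,300) × 0.0028 = $419,055 × 0.0028 = $1,173.354
Briarton County: ($428,355 − $9,300) × 0.00967 = $419,055 × 0.00967 = $4,052.26185
Water District: ($428,355 − $9,300) × 0.00244 = $419,055 × 0.00244 = $1,022.4942
Fairoaks ISD: $428,355 × 0.0279 = $11,951.1045
Total = $21,358.88925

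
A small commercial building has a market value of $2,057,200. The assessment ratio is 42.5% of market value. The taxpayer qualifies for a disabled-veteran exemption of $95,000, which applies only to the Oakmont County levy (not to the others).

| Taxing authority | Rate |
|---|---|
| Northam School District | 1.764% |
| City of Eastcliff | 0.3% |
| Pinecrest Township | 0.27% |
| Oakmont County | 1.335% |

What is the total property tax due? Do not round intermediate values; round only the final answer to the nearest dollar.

Assessed value = $2,057,200 × 0.425 = $874,310
Northam School District: $874,310 × 0.01764 = $15,422.8284
City of Eastcliff: $874,310 × 0.003 = $2,622.93
Pinecrest Township: $874,310 × 0.0027 = $2,360.637
Oakmont County: ($874,310 − $95,000) × 0.01335 = $779,310 × 0.01335 = $10,403.7885
Total = $30,810.1839

$30,810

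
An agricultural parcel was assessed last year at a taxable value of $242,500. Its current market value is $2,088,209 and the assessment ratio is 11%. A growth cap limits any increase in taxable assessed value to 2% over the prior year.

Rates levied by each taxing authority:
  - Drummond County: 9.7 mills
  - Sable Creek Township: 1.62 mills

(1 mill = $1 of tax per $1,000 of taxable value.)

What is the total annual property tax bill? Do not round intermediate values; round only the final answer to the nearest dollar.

$2,600

Uncapped assessed value = $2,088,209 × 0.11 = $229,702.99
Cap limit = $242,500 × 1.02 = $247,350
Taxable assessed value = min($229,702.99, $247,350) = $229,702.99 (cap does not bind)
Drummond County: $229,702.99 × 0.0097 = $2,228.119003
Sable Creek Township: $229,702.99 × 0.00162 = $372.1188438
Total = $2,600.2378468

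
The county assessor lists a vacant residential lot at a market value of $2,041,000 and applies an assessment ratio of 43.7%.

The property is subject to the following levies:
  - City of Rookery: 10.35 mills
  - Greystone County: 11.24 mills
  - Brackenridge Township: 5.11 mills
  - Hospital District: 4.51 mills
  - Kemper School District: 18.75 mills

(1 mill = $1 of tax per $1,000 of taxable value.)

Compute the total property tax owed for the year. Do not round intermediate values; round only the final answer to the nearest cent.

$44,560.17

Assessed value = $2,041,000 × 0.437 = $891,917
City of Rookery: $891,917 × 0.01035 = $9,231.34095
Greystone County: $891,917 × 0.01124 = $10,025.14708
Brackenridge Township: $891,917 × 0.00511 = $4,557.69587
Hospital District: $891,917 × 0.00451 = $4,022.54567
Kemper School District: $891,917 × 0.01875 = $16,723.44375
Total = $9,231.34095 + $10,025.14708 + $4,557.69587 + $4,022.54567 + $16,723.44375 = $44,560.17332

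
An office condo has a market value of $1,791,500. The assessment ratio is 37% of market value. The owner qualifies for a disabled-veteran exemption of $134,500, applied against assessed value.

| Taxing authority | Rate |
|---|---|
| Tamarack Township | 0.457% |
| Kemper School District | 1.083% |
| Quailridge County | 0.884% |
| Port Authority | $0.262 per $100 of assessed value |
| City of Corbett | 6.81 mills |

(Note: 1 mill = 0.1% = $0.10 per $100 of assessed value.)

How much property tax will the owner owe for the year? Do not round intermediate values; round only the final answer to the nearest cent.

$17,789.71

Assessed value = $1,791,500 × 0.37 = $662,855
Taxable value = $662,855 − $134,500 = $528,355
Tamarack Township: $528,355 × 0.00457 = $2,414.58235
Kemper School District: $528,355 × 0.01083 = $5,722.08465
Quailridge County: $528,355 × 0.00884 = $4,670.6582
Port Authority: $528,355 × 0.00262 = $1,384.2901
City of Corbett: $528,355 × 0.00681 = $3,598.09755
Total = $17,789.71285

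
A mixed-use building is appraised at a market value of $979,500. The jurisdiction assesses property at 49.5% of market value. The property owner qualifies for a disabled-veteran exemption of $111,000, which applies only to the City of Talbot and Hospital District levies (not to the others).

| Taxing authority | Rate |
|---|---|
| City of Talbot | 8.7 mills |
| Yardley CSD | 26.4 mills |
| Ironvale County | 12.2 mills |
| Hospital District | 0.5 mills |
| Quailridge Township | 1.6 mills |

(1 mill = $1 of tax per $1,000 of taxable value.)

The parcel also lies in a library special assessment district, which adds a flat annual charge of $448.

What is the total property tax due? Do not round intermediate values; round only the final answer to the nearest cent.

Assessed value = $979,500 × 0.495 = $484,852.5
City of Talbot: ($484,852.5 − $111,000) × 0.0087 = $373,852.5 × 0.0087 = $3,252.51675
Yardley CSD: $484,852.5 × 0.0264 = $12,800.106
Ironvale County: $484,852.5 × 0.0122 = $5,915.2005
Hospital District: ($484,852.5 − $111,000) × 0.0005 = $373,852.5 × 0.0005 = $186.92625
Quailridge Township: $484,852.5 × 0.0016 = $775.764
Levies subtotal = $22,930.5135
Total = $22,930.5135 + $448 = $23,378.5135

$23,378.51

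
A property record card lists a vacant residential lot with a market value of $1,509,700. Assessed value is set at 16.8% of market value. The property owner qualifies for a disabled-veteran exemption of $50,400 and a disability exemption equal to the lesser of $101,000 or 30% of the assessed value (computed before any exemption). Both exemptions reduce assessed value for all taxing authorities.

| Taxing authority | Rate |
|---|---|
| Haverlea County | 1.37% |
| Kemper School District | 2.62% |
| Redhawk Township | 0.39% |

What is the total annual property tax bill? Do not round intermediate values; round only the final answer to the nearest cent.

$5,568.76

Assessed value = $1,509,700 × 0.168 = $253,629.6
Disability exemption = min($101,000, 30% × $253,629.6) = min($101,000, $76,088.88) = $76,088.88 (percentage binds)
Taxable value = $253,629.6 − $50,400 − $76,088.88 = $127,140.72
Haverlea County: $127,140.72 × 0.0137 = $1,741.827864
Kemper School District: $127,140.72 × 0.0262 = $3,331.086864
Redhawk Township: $127,140.72 × 0.0039 = $495.848808
Total = $5,568.763536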